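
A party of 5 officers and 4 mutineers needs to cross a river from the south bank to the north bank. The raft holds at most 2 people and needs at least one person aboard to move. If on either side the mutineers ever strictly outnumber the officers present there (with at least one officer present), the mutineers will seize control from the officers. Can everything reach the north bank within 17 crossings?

Yes

Yes — this plan uses 15 crossings (≤ 17):
1. 2 mutineers → the north bank.  (the south bank: 5O 2M; the north bank: 0O 2M)
2. 1 mutineer ← the south bank.  (the south bank: 5O 3M; the north bank: 0O 1M)
3. 2 mutineers → the north bank.  (the south bank: 5O 1M; the north bank: 0O 3M)
4. 1 mutineer ← the south bank.  (the south bank: 5O 2M; the north bank: 0O 2M)
5. 2 officers → the north bank.  (the south bank: 3O 2M; the north bank: 2O 2M)
6. 1 mutineer ← the south bank.  (the south bank: 3O 3M; the north bank: 2O 1M)
7. 1 officer and 1 mutineer → the north bank.  (the south bank: 2O 2M; the north bank: 3O 2M)
8. 1 officer ← the south bank.  (the south bank: 3O 2M; the north bank: 2O 2M)
9. 1 officer and 1 mutineer → the north bank.  (the south bank: 2O 1M; the north bank: 3O 3M)
10. 1 mutineer ← the south bank.  (the south bank: 2O 2M; the north bank: 3O 2M)
11. 1 officer and 1 mutineer → the north bank.  (the south bank: 1O 1M; the north bank: 4O 3M)
12. 1 officer ← the south bank.  (the south bank: 2O 1M; the north bank: 3O 3M)
13. 1 officer and 1 mutineer → the north bank.  (the south bank: 1O 0M; the north bank: 4O 4M)
14. 1 mutineer ← the south bank.  (the south bank: 1O 1M; the north bank: 4O 3M)
15. 1 officer and 1 mutineer → the north bank.  (the south bank: 0O 0M; the north bank: 5O 4M)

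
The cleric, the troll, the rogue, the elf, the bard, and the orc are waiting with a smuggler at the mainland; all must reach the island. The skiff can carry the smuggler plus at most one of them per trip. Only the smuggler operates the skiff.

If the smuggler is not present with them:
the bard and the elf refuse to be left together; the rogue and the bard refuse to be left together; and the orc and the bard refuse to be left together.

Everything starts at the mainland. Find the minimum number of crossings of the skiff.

impossible

Following every safe sequence of crossings from the start, the most of the 6 that can be at the island as the skiff arrives there on crossings 1, 3, 5, 7 is 1, 2, 3, 4 respectively; the best ever achieved is 4 of 6.
From crossing 9 on, no configuration arises that was not already reachable earlier: only 36 distinct safe configurations (who is on which side, and where the skiff is) can ever be reached, none of them has everyone across, and every continuation just revisits them. So no valid plan exists.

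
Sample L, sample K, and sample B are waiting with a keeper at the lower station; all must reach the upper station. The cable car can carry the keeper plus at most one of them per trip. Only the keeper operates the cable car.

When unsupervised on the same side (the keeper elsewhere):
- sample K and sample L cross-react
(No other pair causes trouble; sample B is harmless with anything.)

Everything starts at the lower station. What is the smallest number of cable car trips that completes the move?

Counting alone: the keeper can take at most 1 across per trip to the upper station, so moving all 3 needs at least 3 loaded trips out, with a return between consecutive ones — at least 5 crossings.
The plan below uses exactly 5 crossings, so it is optimal:
1. Keeper goes to the upper station with sample L.
2. Keeper goes back to the lower station alone.
3. Keeper goes to the upper station with sample B.
4. Keeper goes back to the lower station alone.
5. Keeper goes to the upper station with sample K.

5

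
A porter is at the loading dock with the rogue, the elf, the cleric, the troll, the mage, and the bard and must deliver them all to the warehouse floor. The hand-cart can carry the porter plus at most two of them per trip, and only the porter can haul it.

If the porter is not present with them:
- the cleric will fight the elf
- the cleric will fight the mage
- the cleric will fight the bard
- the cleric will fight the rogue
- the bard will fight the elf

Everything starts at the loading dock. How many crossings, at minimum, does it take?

9

Counting alone: the porter can take at most 2 across per trip to the warehouse floor, so moving all 6 needs at least 3 loaded trips out, with a return between consecutive ones — at least 5 crossings.
The safety rule pushes this higher. Following every safe sequence of crossings, the most of the 6 that can be at the warehouse floor as the hand-cart arrives there on crossings 5, 7 is 4, 5 respectively — never all 6.
So no plan with fewer than 9 crossings exists, and this one achieves 9:
1. Porter goes to the warehouse floor with the cleric and the elf.  [the loading dock: the bard, the mage, the rogue, the troll | the warehouse floor: the cleric, the elf]
2. Porter goes back to the loading dock with the elf.  [the loading dock: the bard, the elf, the mage, the rogue, the troll | the warehouse floor: the cleric]
3. Porter goes to the warehouse floor with the elf and the rogue.  [the loading dock: the bard, the mage, the troll | the warehouse floor: the cleric, the elf, the rogue]
4. Porter goes back to the loading dock with the cleric.  [the loading dock: the bard, the cleric, the mage, the troll | the warehouse floor: the elf, the rogue]
5. Porter goes to the warehouse floor with the cleric and the troll.  [the loading dock: the bard, the mage | the warehouse floor: the cleric, the elf, the rogue, the troll]
6. Porter goes back to the loading dock with the cleric.  [the loading dock: the bard, the cleric, the mage | the warehouse floor: the elf, the rogue, the troll]
7. Porter goes to the warehouse floor with the cleric and the mage.  [the loading dock: the bard | the warehouse floor: the cleric, the elf, the mage, the rogue, the troll]
8. Porter goes back to the loading dock with the cleric.  [the loading dock: the bard, the cleric | the warehouse floor: the elf, the mage, the rogue, the troll]
9. Porter goes to the warehouse floor with the bard and the cleric.  [the loading dock: — | the warehouse floor: the bard, the cleric, the elf, the mage, the rogue, the troll]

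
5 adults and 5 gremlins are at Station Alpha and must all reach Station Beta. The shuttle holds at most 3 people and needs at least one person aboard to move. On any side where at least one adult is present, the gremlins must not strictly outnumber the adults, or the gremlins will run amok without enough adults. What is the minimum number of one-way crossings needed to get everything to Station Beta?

11

Counting alone: each trip to Station Beta takes at most 3 across and each return brings at least 1 back, so after t trips out (and t−1 returns) at most 3t − (t−1) of the 10 are across; that first reaches 10 at t = 5, so at least 9 crossings are needed.
The safety rule pushes this higher. Following every safe sequence of crossings, the most of the 10 that can be at Station Beta as the shuttle arrives there on crossing 9 is 9 — never all 10.
So no plan with fewer than 11 crossings exists, and this one achieves 11:
1. 2 gremlins → Station Beta.  (Station Alpha: 5A 3G; Station Beta: 0A 2G)
2. 1 gremlin ← Station Alpha.  (Station Alpha: 5A 4G; Station Beta: 0A 1G)
3. 3 gremlins → Station Beta.  (Station Alpha: 5A 1G; Station Beta: 0A 4G)
4. 1 gremlin ← Station Alpha.  (Station Alpha: 5A 2G; Station Beta: 0A 3G)
5. 3 adults → Station Beta.  (Station Alpha: 2A 2G; Station Beta: 3A 3G)
6. 1 adult and 1 gremlin ← Station Alpha.  (Station Alpha: 3A 3G; Station Beta: 2A 2G)
7. 3 adults → Station Beta.  (Station Alpha: 0A 3G; Station Beta: 5A 2G)
8. 1 gremlin ← Station Alpha.  (Station Alpha: 0A 4G; Station Beta: 5A 1G)
9. 2 gremlins → Station Beta.  (Station Alpha: 0A 2G; Station Beta: 5A 3G)
10. 1 gremlin ← Station Alpha.  (Station Alpha: 0A 3G; Station Beta: 5A 2G)
11. 3 gremlins → Station Beta.  (Station Alpha: 0A 0G; Station Beta: 5A 5G)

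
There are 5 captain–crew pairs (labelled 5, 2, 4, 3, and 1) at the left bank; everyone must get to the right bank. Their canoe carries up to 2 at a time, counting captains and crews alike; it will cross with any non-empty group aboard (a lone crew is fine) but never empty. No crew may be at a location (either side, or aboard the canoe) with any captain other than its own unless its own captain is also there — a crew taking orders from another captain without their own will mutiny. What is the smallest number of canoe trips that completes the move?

Following every safe sequence of crossings from the start, the most of the 10 that can be at the right bank as the canoe arrives there on crossings 1, 3, 5, 7 is 2, 3, 4, 5 respectively; the best ever achieved is 5 of 10.
From crossing 9 on, no configuration arises that was not already reachable earlier: only 82 distinct safe configurations (who is on which side, and where the canoe is) can ever be reached, none of them has everyone across, and every continuation just revisits them. So no valid plan exists.

impossible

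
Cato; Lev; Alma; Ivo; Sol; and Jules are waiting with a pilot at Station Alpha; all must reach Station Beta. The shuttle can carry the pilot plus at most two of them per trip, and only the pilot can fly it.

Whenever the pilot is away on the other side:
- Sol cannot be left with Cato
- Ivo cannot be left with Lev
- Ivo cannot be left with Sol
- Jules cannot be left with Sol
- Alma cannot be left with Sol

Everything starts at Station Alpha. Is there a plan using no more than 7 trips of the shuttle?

Yes

Yes — this plan uses 7 crossings (≤ 7):
1. Pilot goes to Station Beta with Lev and Sol.  [Station Alpha: Alma, Cato, Ivo, Jules | Station Beta: Lev, Sol]
2. Pilot goes back to Station Alpha alone.  [Station Alpha: Alma, Cato, Ivo, Jules | Station Beta: Lev, Sol]
3. Pilot goes to Station Beta with Alma and Cato.  [Station Alpha: Ivo, Jules | Station Beta: Alma, Cato, Lev, Sol]
4. Pilot goes back to Station Alpha with Sol.  [Station Alpha: Ivo, Jules, Sol | Station Beta: Alma, Cato, Lev]
5. Pilot goes to Station Beta with Ivo and Jules.  [Station Alpha: Sol | Station Beta: Alma, Cato, Ivo, Jules, Lev]
6. Pilot goes back to Station Alpha with Lev.  [Station Alpha: Lev, Sol | Station Beta: Alma, Cato, Ivo, Jules]
7. Pilot goes to Station Beta with Lev and Sol.  [Station Alpha: — | Station Beta: Alma, Cato, Ivo, Jules, Lev, Sol]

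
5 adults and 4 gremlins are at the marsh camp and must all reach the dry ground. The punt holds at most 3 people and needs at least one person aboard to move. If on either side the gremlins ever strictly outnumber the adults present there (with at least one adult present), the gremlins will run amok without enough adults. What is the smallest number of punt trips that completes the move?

Counting alone: each trip to the dry ground takes at most 3 across and each return brings at least 1 back, so after t trips out (and t−1 returns) at most 3t − (t−1) of the 9 are across; that first reaches 9 at t = 4, so at least 7 crossings are needed.
The plan below uses exactly 7 crossings, so it is optimal:
1. 3 gremlins → the dry ground.  (the marsh camp: 5A 1G; the dry ground: 0A 3G)
2. 1 gremlin ← the marsh camp.  (the marsh camp: 5A 2G; the dry ground: 0A 2G)
3. 3 adults → the dry ground.  (the marsh camp: 2A 2G; the dry ground: 3A 2G)
4. 1 adult ← the marsh camp.  (the marsh camp: 3A 2G; the dry ground: 2A 2G)
5. 2 adults and 1 gremlin → the dry ground.  (the marsh camp: 1A 1G; the dry ground: 4A 3G)
6. 1 adult ← the marsh camp.  (the marsh camp: 2A 1G; the dry ground: 3A 3G)
7. 2 adults and 1 gremlin → the dry ground.  (the marsh camp: 0A 0G; the dry ground: 5A 4G)

7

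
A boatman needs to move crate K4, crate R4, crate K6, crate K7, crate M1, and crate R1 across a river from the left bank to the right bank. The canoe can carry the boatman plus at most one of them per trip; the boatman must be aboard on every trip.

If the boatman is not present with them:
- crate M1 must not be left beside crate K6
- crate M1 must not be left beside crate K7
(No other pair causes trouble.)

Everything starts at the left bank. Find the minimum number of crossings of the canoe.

Counting alone: the boatman can take at most 1 across per trip to the right bank, so moving all 6 needs at least 6 loaded trips out, with a return between consecutive ones — at least 11 crossings.
The safety rule pushes this higher. Following every safe sequence of crossings, the most of the 6 that can be at the right bank as the canoe arrives there on crossing 11 is 5 — never all 6.
So no plan with fewer than 13 crossings exists, and this one achieves 13:
1. Boatman goes to the right bank with crate M1.  [the left bank: crate K4, crate K6, crate K7, crate R1, crate R4 | the right bank: crate M1]
2. Boatman goes back to the left bank alone.  [the left bank: crate K4, crate K6, crate K7, crate R1, crate R4 | the right bank: crate M1]
3. Boatman goes to the right bank with crate K4.  [the left bank: crate K6, crate K7, crate R1, crate R4 | the right bank: crate K4, crate M1]
4. Boatman goes back to the left bank alone.  [the left bank: crate K6, crate K7, crate R1, crate R4 | the right bank: crate K4, crate M1]
5. Boatman goes to the right bank with crate R4.  [the left bank: crate K6, crate K7, crate R1 | the right bank: crate K4, crate M1, crate R4]
6. Boatman goes back to the left bank alone.  [the left bank: crate K6, crate K7, crate R1 | the right bank: crate K4, crate M1, crate R4]
7. Boatman goes to the right bank with crate K6.  [the left bank: crate K7, crate R1 | the right bank: crate K4, crate K6, crate M1, crate R4]
8. Boatman goes back to the left bank with crate M1.  [the left bank: crate K7, crate M1, crate R1 | the right bank: crate K4, crate K6, crate R4]
9. Boatman goes to the right bank with crate K7.  [the left bank: crate M1, crate R1 | the right bank: crate K4, crate K6, crate K7, crate R4]
10. Boatman goes back to the left bank alone.  [the left bank: crate M1, crate R1 | the right bank: crate K4, crate K6, crate K7, crate R4]
11. Boatman goes to the right bank with crate R1.  [the left bank: crate M1 | the right bank: crate K4, crate K6, crate K7, crate R1, crate R4]
12. Boatman goes back to the left bank alone.  [the left bank: crate M1 | the right bank: crate K4, crate K6, crate K7, crate R1, crate R4]
13. Boatman goes to the right bank with crate M1.  [the left bank: — | the right bank: crate K4, crate K6, crate K7, crate M1, crate R1, crate R4]

13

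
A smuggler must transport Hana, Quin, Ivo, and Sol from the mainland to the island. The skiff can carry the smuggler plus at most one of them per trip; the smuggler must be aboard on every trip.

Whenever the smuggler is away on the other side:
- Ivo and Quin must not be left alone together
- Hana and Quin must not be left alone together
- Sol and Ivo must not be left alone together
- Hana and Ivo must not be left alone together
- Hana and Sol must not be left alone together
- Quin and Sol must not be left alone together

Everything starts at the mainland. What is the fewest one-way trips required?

Whatever the first load, the items left behind include a forbidden pair without the smuggler. No opening move is safe, so no plan exists.

impossible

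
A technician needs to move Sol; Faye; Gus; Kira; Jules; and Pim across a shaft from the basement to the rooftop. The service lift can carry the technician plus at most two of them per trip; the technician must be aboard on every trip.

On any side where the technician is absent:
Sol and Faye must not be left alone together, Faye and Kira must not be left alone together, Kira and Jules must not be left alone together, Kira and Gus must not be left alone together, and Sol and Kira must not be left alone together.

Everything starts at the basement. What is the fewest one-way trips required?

9

Counting alone: the technician can take at most 2 across per trip to the rooftop, so moving all 6 needs at least 3 loaded trips out, with a return between consecutive ones — at least 5 crossings.
The safety rule pushes this higher. Following every safe sequence of crossings, the most of the 6 that can be at the rooftop as the service lift arrives there on crossings 5, 7 is 4, 5 respectively — never all 6.
So no plan with fewer than 9 crossings exists, and this one achieves 9:
1. Technician goes to the rooftop with Kira and Sol.  [the basement: Faye, Gus, Jules, Pim | the rooftop: Kira, Sol]
2. Technician goes back to the basement with Sol.  [the basement: Faye, Gus, Jules, Pim, Sol | the rooftop: Kira]
3. Technician goes to the rooftop with Gus and Sol.  [the basement: Faye, Jules, Pim | the rooftop: Gus, Kira, Sol]
4. Technician goes back to the basement with Kira.  [the basement: Faye, Jules, Kira, Pim | the rooftop: Gus, Sol]
5. Technician goes to the rooftop with Faye and Jules.  [the basement: Kira, Pim | the rooftop: Faye, Gus, Jules, Sol]
6. Technician goes back to the basement with Sol.  [the basement: Kira, Pim, Sol | the rooftop: Faye, Gus, Jules]
7. Technician goes to the rooftop with Pim and Sol.  [the basement: Kira | the rooftop: Faye, Gus, Jules, Pim, Sol]
8. Technician goes back to the basement with Sol.  [the basement: Kira, Sol | the rooftop: Faye, Gus, Jules, Pim]
9. Technician goes to the rooftop with Kira and Sol.  [the basement: — | the rooftop: Faye, Gus, Jules, Kira, Pim, Sol]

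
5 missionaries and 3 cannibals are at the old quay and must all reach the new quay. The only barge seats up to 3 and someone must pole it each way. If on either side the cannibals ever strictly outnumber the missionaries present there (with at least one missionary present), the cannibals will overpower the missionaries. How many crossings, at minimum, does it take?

Counting alone: each trip to the new quay takes at most 3 across and each return brings at least 1 back, so after t trips out (and t−1 returns) at most 3t − (t−1) of the 8 are across; that first reaches 8 at t = 4, so at least 7 crossings are needed.
The plan below uses exactly 7 crossings, so it is optimal:
1. 2 cannibals → the new quay.  (the old quay: 5M 1C; the new quay: 0M 2C)
2. 1 cannibal ← the old quay.  (the old quay: 5M 2C; the new quay: 0M 1C)
3. 2 missionaries and 1 cannibal → the new quay.  (the old quay: 3M 1C; the new quay: 2M 2C)
4. 1 cannibal ← the old quay.  (the old quay: 3M 2C; the new quay: 2M 1C)
5. 1 missionary and 2 cannibals → the new quay.  (the old quay: 2M 0C; the new quay: 3M 3C)
6. 1 cannibal ← the old quay.  (the old quay: 2M 1C; the new quay: 3M 2C)
7. 2 missionaries and 1 cannibal → the new quay.  (the old quay: 0M 0C; the new quay: 5M 3C)

7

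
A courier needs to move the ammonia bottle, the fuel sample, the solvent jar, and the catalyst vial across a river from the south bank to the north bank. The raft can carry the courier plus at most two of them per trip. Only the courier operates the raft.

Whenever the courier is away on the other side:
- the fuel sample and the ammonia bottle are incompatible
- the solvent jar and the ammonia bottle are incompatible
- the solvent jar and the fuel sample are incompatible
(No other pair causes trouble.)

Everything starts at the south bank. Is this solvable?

Yes

1. Courier goes to the north bank with the ammonia bottle and the fuel sample.  [the south bank: the catalyst vial, the solvent jar | the north bank: the ammonia bottle, the fuel sample]
2. Courier goes back to the south bank with the ammonia bottle.  [the south bank: the ammonia bottle, the catalyst vial, the solvent jar | the north bank: the fuel sample]
3. Courier goes to the north bank with the ammonia bottle and the catalyst vial.  [the south bank: the solvent jar | the north bank: the ammonia bottle, the catalyst vial, the fuel sample]
4. Courier goes back to the south bank with the ammonia bottle.  [the south bank: the ammonia bottle, the solvent jar | the north bank: the catalyst vial, the fuel sample]
5. Courier goes to the north bank with the ammonia bottle and the solvent jar.  [the south bank: — | the north bank: the ammonia bottle, the catalyst vial, the fuel sample, the solvent jar]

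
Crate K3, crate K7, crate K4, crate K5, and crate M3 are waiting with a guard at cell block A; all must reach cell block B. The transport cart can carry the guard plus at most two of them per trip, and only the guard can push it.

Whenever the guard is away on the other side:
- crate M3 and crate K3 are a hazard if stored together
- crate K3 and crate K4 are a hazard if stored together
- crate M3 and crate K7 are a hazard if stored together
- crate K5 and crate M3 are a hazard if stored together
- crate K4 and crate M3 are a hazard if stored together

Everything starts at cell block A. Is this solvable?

1. Guard goes to cell block B with crate K3 and crate M3.
2. Guard goes back to cell block A with crate K3.
3. Guard goes to cell block B with crate K3 and crate K7.
4. Guard goes back to cell block A with crate M3.
5. Guard goes to cell block B with crate K4 and crate K5.
6. Guard goes back to cell block A with crate K3.
7. Guard goes to cell block B with crate K3 and crate M3.

Yes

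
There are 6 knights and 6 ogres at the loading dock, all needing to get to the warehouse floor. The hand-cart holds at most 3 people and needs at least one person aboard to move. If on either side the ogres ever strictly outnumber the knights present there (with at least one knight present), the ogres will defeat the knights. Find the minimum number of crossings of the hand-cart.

Following every safe sequence of crossings from the start, the most of the 12 that can be at the warehouse floor as the hand-cart arrives there on crossings 1, 3, 5 is 3, 5, 6 respectively; the best ever achieved is 6 of 12.
From crossing 7 on, no configuration arises that was not already reachable earlier: only 17 distinct safe configurations (who is on which side, and where the hand-cart is) can ever be reached, none of them has everyone across, and every continuation just revisits them. They are: 0 knights + 0 ogres across (hand-cart back at the start); 0 knights + 1 ogre across (hand-cart there); 0 knights + 1 ogre across (hand-cart back at the start); 0 knights + 2 ogres across (hand-cart there); 0 knights + 2 ogres across (hand-cart back at the start); 0 knights + 3 ogres across (hand-cart there); 0 knights + 3 ogres across (hand-cart back at the start); 0 knights + 4 ogres across (hand-cart there); 0 knights + 4 ogres across (hand-cart back at the start); 0 knights + 5 ogres across (hand-cart there); 0 knights + 5 ogres across (hand-cart back at the start); 0 knights + 6 ogres across (hand-cart there); 1 knight + 1 ogre across (hand-cart there); 1 knight + 1 ogre across (hand-cart back at the start); 2 knights + 2 ogres across (hand-cart there); 2 knights + 2 ogres across (hand-cart back at the start); 3 knights + 3 ogres across (hand-cart there). So no valid plan exists.

impossible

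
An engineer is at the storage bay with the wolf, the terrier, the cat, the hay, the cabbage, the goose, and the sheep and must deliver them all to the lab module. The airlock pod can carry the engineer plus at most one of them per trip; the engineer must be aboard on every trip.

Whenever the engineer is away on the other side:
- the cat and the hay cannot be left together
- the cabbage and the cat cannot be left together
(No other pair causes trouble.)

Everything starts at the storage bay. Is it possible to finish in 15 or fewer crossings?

Yes — this plan uses 15 crossings (≤ 15):
1. Engineer goes to the lab module with the cat.
2. Engineer goes back to the storage bay alone.
3. Engineer goes to the lab module with the wolf.
4. Engineer goes back to the storage bay alone.
5. Engineer goes to the lab module with the terrier.
6. Engineer goes back to the storage bay alone.
7. Engineer goes to the lab module with the hay.
8. Engineer goes back to the storage bay with the cat.
9. Engineer goes to the lab module with the cabbage.
10. Engineer goes back to the storage bay alone.
11. Engineer goes to the lab module with the goose.
12. Engineer goes back to the storage bay alone.
13. Engineer goes to the lab module with the sheep.
14. Engineer goes back to the storage bay alone.
15. Engineer goes to the lab module with the cat.

Yes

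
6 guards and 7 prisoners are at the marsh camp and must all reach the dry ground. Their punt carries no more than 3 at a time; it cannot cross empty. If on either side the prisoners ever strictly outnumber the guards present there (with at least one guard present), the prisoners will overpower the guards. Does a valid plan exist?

The prisoners already outnumber the guards at the marsh camp before anyone moves, so the starting position itself is disallowed.

No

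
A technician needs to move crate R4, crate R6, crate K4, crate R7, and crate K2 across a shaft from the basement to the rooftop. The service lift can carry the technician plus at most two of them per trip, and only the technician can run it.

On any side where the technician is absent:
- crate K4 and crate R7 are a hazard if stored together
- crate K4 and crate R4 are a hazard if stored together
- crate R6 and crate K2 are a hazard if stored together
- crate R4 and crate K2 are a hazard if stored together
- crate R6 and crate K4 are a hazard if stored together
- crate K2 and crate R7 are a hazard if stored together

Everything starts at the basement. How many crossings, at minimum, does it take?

Counting alone: the technician can take at most 2 across per trip to the rooftop, so moving all 5 needs at least 3 loaded trips out, with a return between consecutive ones — at least 5 crossings.
The safety rule pushes this higher. Following every safe sequence of crossings, the most of the 5 that can be at the rooftop as the service lift arrives there on crossing 5 is 4 — never all 5.
So no plan with fewer than 7 crossings exists, and this one achieves 7:
1. Technician goes to the rooftop with crate K2 and crate K4.
2. Technician goes back to the basement alone.
3. Technician goes to the rooftop with crate R4.
4. Technician goes back to the basement with crate K2 and crate K4.
5. Technician goes to the rooftop with crate R6 and crate R7.
6. Technician goes back to the basement alone.
7. Technician goes to the rooftop with crate K2 and crate K4.

7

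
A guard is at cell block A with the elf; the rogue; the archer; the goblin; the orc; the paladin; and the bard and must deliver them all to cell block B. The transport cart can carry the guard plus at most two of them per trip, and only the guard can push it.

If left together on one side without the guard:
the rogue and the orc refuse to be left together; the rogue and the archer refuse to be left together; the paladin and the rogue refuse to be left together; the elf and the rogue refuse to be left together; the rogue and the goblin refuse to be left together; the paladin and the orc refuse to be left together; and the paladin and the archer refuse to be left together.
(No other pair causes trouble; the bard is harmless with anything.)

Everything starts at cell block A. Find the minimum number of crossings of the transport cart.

Counting alone: the guard can take at most 2 across per trip to cell block B, so moving all 7 needs at least 4 loaded trips out, with a return between consecutive ones — at least 7 crossings.
The safety rule pushes this higher. Following every safe sequence of crossings, the most of the 7 that can be at cell block B as the transport cart arrives there on crossings 7, 9 is 5, 6 respectively — never all 7.
So no plan with fewer than 11 crossings exists, and this one achieves 11:
1. Guard goes to cell block B with the paladin and the rogue.  [cell block A: the archer, the bard, the elf, the goblin, the orc | cell block B: the paladin, the rogue]
2. Guard goes back to cell block A with the rogue.  [cell block A: the archer, the bard, the elf, the goblin, the orc, the rogue | cell block B: the paladin]
3. Guard goes to cell block B with the elf and the rogue.  [cell block A: the archer, the bard, the goblin, the orc | cell block B: the elf, the paladin, the rogue]
4. Guard goes back to cell block A with the rogue.  [cell block A: the archer, the bard, the goblin, the orc, the rogue | cell block B: the elf, the paladin]
5. Guard goes to cell block B with the goblin and the rogue.  [cell block A: the archer, the bard, the orc | cell block B: the elf, the goblin, the paladin, the rogue]
6. Guard goes back to cell block A with the rogue.  [cell block A: the archer, the bard, the orc, the rogue | cell block B: the elf, the goblin, the paladin]
7. Guard goes to cell block B with the bard and the rogue.  [cell block A: the archer, the orc | cell block B: the bard, the elf, the goblin, the paladin, the rogue]
8. Guard goes back to cell block A with the rogue.  [cell block A: the archer, the orc, the rogue | cell block B: the bard, the elf, the goblin, the paladin]
9. Guard goes to cell block B with the archer and the orc.  [cell block A: the rogue | cell block B: the archer, the bard, the elf, the goblin, the orc, the paladin]
10. Guard goes back to cell block A with the paladin.  [cell block A: the paladin, the rogue | cell block B: the archer, the bard, the elf, the goblin, the orc]
11. Guard goes to cell block B with the paladin and the rogue.  [cell block A: — | cell block B: the archer, the bard, the elf, the goblin, the orc, the paladin, the rogue]

11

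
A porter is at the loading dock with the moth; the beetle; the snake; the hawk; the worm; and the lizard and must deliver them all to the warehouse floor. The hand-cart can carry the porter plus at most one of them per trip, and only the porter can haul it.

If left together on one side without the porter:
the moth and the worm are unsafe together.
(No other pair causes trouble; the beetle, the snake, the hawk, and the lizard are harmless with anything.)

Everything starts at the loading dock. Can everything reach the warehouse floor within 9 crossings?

No

Counting alone: the porter can take at most 1 across per trip to the warehouse floor, so moving all 6 needs at least 6 loaded trips out, with a return between consecutive ones — at least 11 crossings.
Since 9 < 11, 9 crossings cannot be enough. (The shortest complete plan in fact takes 11:)
1. Porter goes to the warehouse floor with the moth.  [the loading dock: the beetle, the hawk, the lizard, the snake, the worm | the warehouse floor: the moth]
2. Porter goes back to the loading dock alone.  [the loading dock: the beetle, the hawk, the lizard, the snake, the worm | the warehouse floor: the moth]
3. Porter goes to the warehouse floor with the beetle.  [the loading dock: the hawk, the lizard, the snake, the worm | the warehouse floor: the beetle, the moth]
4. Porter goes back to the loading dock alone.  [the loading dock: the hawk, the lizard, the snake, the worm | the warehouse floor: the beetle, the moth]
5. Porter goes to the warehouse floor with the snake.  [the loading dock: the hawk, the lizard, the worm | the warehouse floor: the beetle, the moth, the snake]
6. Porter goes back to the loading dock alone.  [the loading dock: the hawk, the lizard, the worm | the warehouse floor: the beetle, the moth, the snake]
7. Porter goes to the warehouse floor with the hawk.  [the loading dock: the lizard, the worm | the warehouse floor: the beetle, the hawk, the moth, the snake]
8. Porter goes back to the loading dock alone.  [the loading dock: the lizard, the worm | the warehouse floor: the beetle, the hawk, the moth, the snake]
9. Porter goes to the warehouse floor with the lizard.  [the loading dock: the worm | the warehouse floor: the beetle, the hawk, the lizard, the moth, the snake]
10. Porter goes back to the loading dock alone.  [the loading dock: the worm | the warehouse floor: the beetle, the hawk, the lizard, the moth, the snake]
11. Porter goes to the warehouse floor with the worm.  [the loading dock: — | the warehouse floor: the beetle, the hawk, the lizard, the moth, the snake, the worm]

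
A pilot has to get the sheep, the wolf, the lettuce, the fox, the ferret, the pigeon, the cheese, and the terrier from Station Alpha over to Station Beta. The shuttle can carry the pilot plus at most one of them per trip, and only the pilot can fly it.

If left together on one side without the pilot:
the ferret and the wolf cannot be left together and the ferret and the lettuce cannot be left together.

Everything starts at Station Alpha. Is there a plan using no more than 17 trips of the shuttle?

Yes — this plan uses 17 crossings (≤ 17):
1. Pilot goes to Station Beta with the ferret.  [Station Alpha: the cheese, the fox, the lettuce, the pigeon, the sheep, the terrier, the wolf | Station Beta: the ferret]
2. Pilot goes back to Station Alpha alone.  [Station Alpha: the cheese, the fox, the lettuce, the pigeon, the sheep, the terrier, the wolf | Station Beta: the ferret]
3. Pilot goes to Station Beta with the sheep.  [Station Alpha: the cheese, the fox, the lettuce, the pigeon, the terrier, the wolf | Station Beta: the ferret, the sheep]
4. Pilot goes back to Station Alpha alone.  [Station Alpha: the cheese, the fox, the lettuce, the pigeon, the terrier, the wolf | Station Beta: the ferret, the sheep]
5. Pilot goes to Station Beta with the wolf.  [Station Alpha: the cheese, the fox, the lettuce, the pigeon, the terrier | Station Beta: the ferret, the sheep, the wolf]
6. Pilot goes back to Station Alpha with the ferret.  [Station Alpha: the cheese, the ferret, the fox, the lettuce, the pigeon, the terrier | Station Beta: the sheep, the wolf]
7. Pilot goes to Station Beta with the lettuce.  [Station Alpha: the cheese, the ferret, the fox, the pigeon, the terrier | Station Beta: the lettuce, the sheep, the wolf]
8. Pilot goes back to Station Alpha alone.  [Station Alpha: the cheese, the ferret, the fox, the pigeon, the terrier | Station Beta: the lettuce, the sheep, the wolf]
9. Pilot goes to Station Beta with the fox.  [Station Alpha: the cheese, the ferret, the pigeon, the terrier | Station Beta: the fox, the lettuce, the sheep, the wolf]
10. Pilot goes back to Station Alpha alone.  [Station Alpha: the cheese, the ferret, the pigeon, the terrier | Station Beta: the fox, the lettuce, the sheep, the wolf]
11. Pilot goes to Station Beta with the pigeon.  [Station Alpha: the cheese, the ferret, the terrier | Station Beta: the fox, the lettuce, the pigeon, the sheep, the wolf]
12. Pilot goes back to Station Alpha alone.  [Station Alpha: the cheese, the ferret, the terrier | Station Beta: the fox, the lettuce, the pigeon, the sheep, the wolf]
13. Pilot goes to Station Beta with the cheese.  [Station Alpha: the ferret, the terrier | Station Beta: the cheese, the fox, the lettuce, the pigeon, the sheep, the wolf]
14. Pilot goes back to Station Alpha alone.  [Station Alpha: the ferret, the terrier | Station Beta: the cheese, the fox, the lettuce, the pigeon, the sheep, the wolf]
15. Pilot goes to Station Beta with the terrier.  [Station Alpha: the ferret | Station Beta: the cheese, the fox, the lettuce, the pigeon, the sheep, the terrier, the wolf]
16. Pilot goes back to Station Alpha alone.  [Station Alpha: the ferret | Station Beta: the cheese, the fox, the lettuce, the pigeon, the sheep, the terrier, the wolf]
17. Pilot goes to Station Beta with the ferret.  [Station Alpha: — | Station Beta: the cheese, the ferret, the fox, the lettuce, the pigeon, the sheep, the terrier, the wolf]

Yes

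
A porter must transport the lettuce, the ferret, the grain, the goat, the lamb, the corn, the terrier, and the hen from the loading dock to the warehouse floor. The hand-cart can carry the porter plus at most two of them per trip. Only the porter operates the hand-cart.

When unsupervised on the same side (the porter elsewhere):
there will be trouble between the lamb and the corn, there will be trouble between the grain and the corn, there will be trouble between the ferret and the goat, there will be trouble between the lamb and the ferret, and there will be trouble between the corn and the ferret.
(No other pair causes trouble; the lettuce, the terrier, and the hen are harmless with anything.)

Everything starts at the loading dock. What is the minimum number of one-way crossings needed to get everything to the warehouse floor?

13

Counting alone: the porter can take at most 2 across per trip to the warehouse floor, so moving all 8 needs at least 4 loaded trips out, with a return between consecutive ones — at least 7 crossings.
The safety rule pushes this higher. Following every safe sequence of crossings, the most of the 8 that can be at the warehouse floor as the hand-cart arrives there on crossings 7, 9, 11 is 5, 6, 7 respectively — never all 8.
So no plan with fewer than 13 crossings exists, and this one achieves 13:
1. Porter goes to the warehouse floor with the corn and the ferret.  [the loading dock: the goat, the grain, the hen, the lamb, the lettuce, the terrier | the warehouse floor: the corn, the ferret]
2. Porter goes back to the loading dock with the ferret.  [the loading dock: the ferret, the goat, the grain, the hen, the lamb, the lettuce, the terrier | the warehouse floor: the corn]
3. Porter goes to the warehouse floor with the ferret and the lettuce.  [the loading dock: the goat, the grain, the hen, the lamb, the terrier | the warehouse floor: the corn, the ferret, the lettuce]
4. Porter goes back to the loading dock with the ferret.  [the loading dock: the ferret, the goat, the grain, the hen, the lamb, the terrier | the warehouse floor: the corn, the lettuce]
5. Porter goes to the warehouse floor with the ferret and the grain.  [the loading dock: the goat, the hen, the lamb, the terrier | the warehouse floor: the corn, the ferret, the grain, the lettuce]
6. Porter goes back to the loading dock with the corn.  [the loading dock: the corn, the goat, the hen, the lamb, the terrier | the warehouse floor: the ferret, the grain, the lettuce]
7. Porter goes to the warehouse floor with the goat and the lamb.  [the loading dock: the corn, the hen, the terrier | the warehouse floor: the ferret, the goat, the grain, the lamb, the lettuce]
8. Porter goes back to the loading dock with the ferret.  [the loading dock: the corn, the ferret, the hen, the terrier | the warehouse floor: the goat, the grain, the lamb, the lettuce]
9. Porter goes to the warehouse floor with the ferret and the terrier.  [the loading dock: the corn, the hen | the warehouse floor: the ferret, the goat, the grain, the lamb, the lettuce, the terrier]
10. Porter goes back to the loading dock with the ferret.  [the loading dock: the corn, the ferret, the hen | the warehouse floor: the goat, the grain, the lamb, the lettuce, the terrier]
11. Porter goes to the warehouse floor with the ferret and the hen.  [the loading dock: the corn | the warehouse floor: the ferret, the goat, the grain, the hen, the lamb, the lettuce, the terrier]
12. Porter goes back to the loading dock with the ferret.  [the loading dock: the corn, the ferret | the warehouse floor: the goat, the grain, the hen, the lamb, the lettuce, the terrier]
13. Porter goes to the warehouse floor with the corn and the ferret.  [the loading dock: — | the warehouse floor: the corn, the ferret, the goat, the grain, the hen, the lamb, the lettuce, the terrier]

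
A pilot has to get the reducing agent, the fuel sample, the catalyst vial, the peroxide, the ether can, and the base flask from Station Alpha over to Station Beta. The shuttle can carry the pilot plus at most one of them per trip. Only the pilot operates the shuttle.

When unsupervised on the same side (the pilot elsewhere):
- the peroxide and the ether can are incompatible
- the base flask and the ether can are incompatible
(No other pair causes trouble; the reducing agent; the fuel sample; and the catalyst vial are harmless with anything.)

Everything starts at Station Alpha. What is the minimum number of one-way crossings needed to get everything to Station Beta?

Counting alone: the pilot can take at most 1 across per trip to Station Beta, so moving all 6 needs at least 6 loaded trips out, with a return between consecutive ones — at least 11 crossings.
The safety rule pushes this higher. Following every safe sequence of crossings, the most of the 6 that can be at Station Beta as the shuttle arrives there on crossing 11 is 5 — never all 6.
So no plan with fewer than 13 crossings exists, and this one achieves 13:
1. Pilot goes to Station Beta with the ether can.
2. Pilot goes back to Station Alpha alone.
3. Pilot goes to Station Beta with the reducing agent.
4. Pilot goes back to Station Alpha alone.
5. Pilot goes to Station Beta with the fuel sample.
6. Pilot goes back to Station Alpha alone.
7. Pilot goes to Station Beta with the catalyst vial.
8. Pilot goes back to Station Alpha alone.
9. Pilot goes to Station Beta with the peroxide.
10. Pilot goes back to Station Alpha with the ether can.
11. Pilot goes to Station Beta with the base flask.
12. Pilot goes back to Station Alpha alone.
13. Pilot goes to Station Beta with the ether can.

13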